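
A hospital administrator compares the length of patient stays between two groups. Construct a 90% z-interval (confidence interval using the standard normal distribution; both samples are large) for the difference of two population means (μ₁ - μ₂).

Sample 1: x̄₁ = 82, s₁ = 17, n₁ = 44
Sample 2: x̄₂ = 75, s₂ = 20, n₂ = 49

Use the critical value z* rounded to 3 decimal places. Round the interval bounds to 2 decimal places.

Both samples are large (n₁ = 44 ≥ 30, n₂ = 49 ≥ 30), so a z-interval for the difference of means applies.

Point estimate: x̄₁ - x̄₂ = 82 - 75 = 7

Standard error: SE = √(s₁²/n₁ + s₂²/n₂)
= √(17²/44 + 20²/49)
= √(6.568182 + 8.163265)
= 3.838157

For 90% confidence, z* = 1.645 (from standard normal table)
Margin of error: E = z* × SE = 1.645 × 3.838157 = 6.3138

Z-interval: (x̄₁ - x̄₂) ± E = 7 ± 6.3138 = (0.6862, 13.3138)

Rounded to 2 decimal places:

(0.69, 13.31)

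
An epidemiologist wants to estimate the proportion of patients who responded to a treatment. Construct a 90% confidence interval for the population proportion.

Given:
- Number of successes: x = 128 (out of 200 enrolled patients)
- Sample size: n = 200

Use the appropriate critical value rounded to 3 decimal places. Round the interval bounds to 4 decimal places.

Sample proportion: p̂ = 128/200 = 0.640000

Check conditions for normal approximation:
  np̂ = 128 ≥ 10 ✓
  n(1-p̂) = 72 ≥ 10 ✓

The sample is large enough, so use a z-interval (normal approximation) for the proportion.

For 90% confidence, z* = 1.645 (from standard normal table)

Standard error: SE = √(p̂(1-p̂)/n) = √(0.640000×0.360000/200) = 0.03394113

Margin of error: E = z* × SE = 1.645 × 0.03394113 = 0.055833

Z-interval: p̂ ± E = 0.640000 ± 0.055833 = (0.584167, 0.695833)

Rounded to 4 decimal places:

(0.5842, 0.6958)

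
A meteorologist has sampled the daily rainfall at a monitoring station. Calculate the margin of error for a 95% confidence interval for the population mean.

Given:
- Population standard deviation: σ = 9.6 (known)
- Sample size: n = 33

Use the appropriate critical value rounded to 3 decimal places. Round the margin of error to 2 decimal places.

The population standard deviation σ is known, so use the z-interval margin of error formula.

For 95% confidence, z* = 1.96 (from standard normal table)

Margin of error formula for z-interval: E = z* × σ/√n

E = 1.96 × 9.6/√33
  = 1.96 × 1.671145
  = 3.2754

Rounded to 2 decimal places:

3.28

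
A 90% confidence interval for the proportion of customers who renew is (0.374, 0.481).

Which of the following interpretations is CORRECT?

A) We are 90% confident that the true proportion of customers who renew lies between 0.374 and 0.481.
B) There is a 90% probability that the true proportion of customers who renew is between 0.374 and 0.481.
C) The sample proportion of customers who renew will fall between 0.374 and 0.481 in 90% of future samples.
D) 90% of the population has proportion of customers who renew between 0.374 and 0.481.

A confidence interval represents our confidence in the procedure, not a probability statement about the parameter.

Key concept: If we repeated this sampling process many times and computed a 90% CI each time, about 90% of those intervals would contain the true population parameter.

For this specific interval (0.374, 0.481):
- Midpoint (point estimate): 0.4275
- Margin of error: 0.0535

The correct interpretation is the one stating confidence that the true parameter lies in the interval — option A.

A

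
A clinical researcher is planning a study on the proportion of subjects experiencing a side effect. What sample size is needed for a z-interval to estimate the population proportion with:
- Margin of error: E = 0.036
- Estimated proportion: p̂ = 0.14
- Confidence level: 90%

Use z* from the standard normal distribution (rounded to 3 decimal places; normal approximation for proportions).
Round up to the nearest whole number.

Using z* for proportion z-interval (normal approximation).

For 90% confidence, z* = 1.645 (from standard normal table)

Sample size formula for proportion z-interval: n = z*²p̂(1-p̂)/E²

n = 1.645² × 0.14 × 0.86 / 0.036²
  = 2.706025 × 0.1204 / 0.001296
  = 251.3931

Round up to the nearest whole number: n = 252

252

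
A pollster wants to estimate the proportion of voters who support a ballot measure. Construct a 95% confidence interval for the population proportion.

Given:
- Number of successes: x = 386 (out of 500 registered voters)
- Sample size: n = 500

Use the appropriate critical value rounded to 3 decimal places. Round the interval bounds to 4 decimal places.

Sample proportion: p̂ = 386/500 = 0.772000

Check conditions for normal approximation:
  np̂ = 386 ≥ 10 ✓
  n(1-p̂) = 114 ≥ 10 ✓

The sample is large enough, so use a z-interval (normal approximation) for the proportion.

For 95% confidence, z* = 1.96 (from standard normal table)

Standard error: SE = √(p̂(1-p̂)/n) = √(0.772000×0.228000/500) = 0.01876252

Margin of error: E = z* × SE = 1.96 × 0.01876252 = 0.036775

Z-interval: p̂ ± E = 0.772000 ± 0.036775 = (0.735225, 0.808775)

Rounded to 4 decimal places:

(0.7352, 0.8088)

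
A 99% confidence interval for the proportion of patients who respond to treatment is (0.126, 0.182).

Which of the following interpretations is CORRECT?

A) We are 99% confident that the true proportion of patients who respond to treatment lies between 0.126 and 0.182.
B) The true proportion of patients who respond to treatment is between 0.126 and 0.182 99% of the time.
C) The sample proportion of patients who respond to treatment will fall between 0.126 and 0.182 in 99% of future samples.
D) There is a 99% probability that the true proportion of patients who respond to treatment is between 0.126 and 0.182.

A confidence interval represents our confidence in the procedure, not a probability statement about the parameter.

Key concept: If we repeated this sampling process many times and computed a 99% CI each time, about 99% of those intervals would contain the true population parameter.

For this specific interval (0.126, 0.182):
- Midpoint (point estimate): 0.154
- Margin of error: 0.028

The correct interpretation is the one stating confidence that the true parameter lies in the interval — option A.

A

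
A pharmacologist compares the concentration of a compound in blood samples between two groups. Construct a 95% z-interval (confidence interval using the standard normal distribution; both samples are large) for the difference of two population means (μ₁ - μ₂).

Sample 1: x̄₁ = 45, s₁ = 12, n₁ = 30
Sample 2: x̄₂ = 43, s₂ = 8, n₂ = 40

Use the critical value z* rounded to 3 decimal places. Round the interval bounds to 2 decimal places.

Both samples are large (n₁ = 30 ≥ 30, n₂ = 40 ≥ 30), so a z-interval for the difference of means applies.

Point estimate: x̄₁ - x̄₂ = 45 - 43 = 2

Standard error: SE = √(s₁²/n₁ + s₂²/n₂)
= √(12²/30 + 8²/40)
= √(4.800000 + 1.600000)
= 2.529822

For 95% confidence, z* = 1.96 (from standard normal table)
Margin of error: E = z* × SE = 1.96 × 2.529822 = 4.9585

Z-interval: (x̄₁ - x̄₂) ± E = 2 ± 4.9585 = (-2.9585, 6.9585)

Rounded to 2 decimal places:

(-2.96, 6.96)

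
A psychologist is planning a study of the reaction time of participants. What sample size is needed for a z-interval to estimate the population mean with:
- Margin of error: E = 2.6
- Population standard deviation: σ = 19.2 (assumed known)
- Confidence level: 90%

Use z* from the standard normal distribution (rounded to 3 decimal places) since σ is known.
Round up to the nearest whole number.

Using z* since population σ is known (z-interval formula).

For 90% confidence, z* = 1.645 (from standard normal table)

Sample size formula for z-interval: n = (z*σ/E)²

n = (1.645 × 19.2 / 2.6)²
  = (12.147692)²
  = 147.5664

Round up to the nearest whole number: n = 148

148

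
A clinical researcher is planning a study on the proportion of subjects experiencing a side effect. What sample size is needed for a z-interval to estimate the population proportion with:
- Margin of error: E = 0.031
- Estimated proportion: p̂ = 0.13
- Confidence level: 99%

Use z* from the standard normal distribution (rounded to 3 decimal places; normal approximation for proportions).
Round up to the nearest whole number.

Using z* for proportion z-interval (normal approximation).

For 99% confidence, z* = 2.576 (from standard normal table)

Sample size formula for proportion z-interval: n = z*²p̂(1-p̂)/E²

n = 2.576² × 0.13 × 0.87 / 0.031²
  = 6.635776 × 0.1131 / 0.000961
  = 780.9639

Round up to the nearest whole number: n = 781

781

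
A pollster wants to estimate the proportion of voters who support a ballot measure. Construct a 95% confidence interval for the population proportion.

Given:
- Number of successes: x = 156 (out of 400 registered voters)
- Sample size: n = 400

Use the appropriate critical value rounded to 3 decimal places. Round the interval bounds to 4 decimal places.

Sample proportion: p̂ = 156/400 = 0.390000

Check conditions for normal approximation:
  np̂ = 156 ≥ 10 ✓
  n(1-p̂) = 244 ≥ 10 ✓

The sample is large enough, so use a z-interval (normal approximation) for the proportion.

For 95% confidence, z* = 1.96 (from standard normal table)

Standard error: SE = √(p̂(1-p̂)/n) = √(0.390000×0.610000/400) = 0.02438750

Margin of error: E = z* × SE = 1.96 × 0.02438750 = 0.047799

Z-interval: p̂ ± E = 0.390000 ± 0.047799 = (0.342201, 0.437799)

Rounded to 4 decimal places:

(0.3422, 0.4378)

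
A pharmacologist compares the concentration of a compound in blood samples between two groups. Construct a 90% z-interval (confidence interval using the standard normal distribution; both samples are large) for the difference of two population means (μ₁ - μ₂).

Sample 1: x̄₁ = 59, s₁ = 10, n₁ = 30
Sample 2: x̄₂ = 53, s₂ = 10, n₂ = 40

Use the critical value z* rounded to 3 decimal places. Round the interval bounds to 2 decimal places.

Both samples are large (n₁ = 30 ≥ 30, n₂ = 40 ≥ 30), so a z-interval for the difference of means applies.

Point estimate: x̄₁ - x̄₂ = 59 - 53 = 6

Standard error: SE = √(s₁²/n₁ + s₂²/n₂)
= √(10²/30 + 10²/40)
= √(3.333333 + 2.500000)
= 2.415229

For 90% confidence, z* = 1.645 (from standard normal table)
Margin of error: E = z* × SE = 1.645 × 2.415229 = 3.9731

Z-interval: (x̄₁ - x̄₂) ± E = 6 ± 3.9731 = (2.0269, 9.9731)

Rounded to 2 decimal places:

(2.03, 9.97)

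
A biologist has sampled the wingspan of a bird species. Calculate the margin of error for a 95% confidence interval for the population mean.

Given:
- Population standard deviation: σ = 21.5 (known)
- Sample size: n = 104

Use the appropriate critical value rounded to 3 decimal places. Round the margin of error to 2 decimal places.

The population standard deviation σ is known, so use the z-interval margin of error formula.

For 95% confidence, z* = 1.96 (from standard normal table)

Margin of error formula for z-interval: E = z* × σ/√n

E = 1.96 × 21.5/√104
  = 1.96 × 2.108248
  = 4.1322

Rounded to 2 decimal places:

4.13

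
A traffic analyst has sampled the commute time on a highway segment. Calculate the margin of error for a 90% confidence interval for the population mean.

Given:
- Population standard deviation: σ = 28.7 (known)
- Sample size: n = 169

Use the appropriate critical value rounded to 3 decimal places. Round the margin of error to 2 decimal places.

The population standard deviation σ is known, so use the z-interval margin of error formula.

For 90% confidence, z* = 1.645 (from standard normal table)

Margin of error formula for z-interval: E = z* × σ/√n

E = 1.645 × 28.7/√169
  = 1.645 × 2.207692
  = 3.6317

Rounded to 2 decimal places:

3.63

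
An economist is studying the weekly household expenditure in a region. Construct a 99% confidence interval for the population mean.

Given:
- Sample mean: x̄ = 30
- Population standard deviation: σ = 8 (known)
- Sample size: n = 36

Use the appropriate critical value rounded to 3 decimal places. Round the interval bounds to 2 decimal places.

The population standard deviation σ is known, so use a z-interval (standard normal critical value).

For 99% confidence, z* = 2.576 (from standard normal table)

Standard error: SE = σ/√n = 8/√36 = 1.333333

Margin of error: E = z* × SE = 2.576 × 1.333333 = 3.4347

Z-interval: x̄ ± E = 30 ± 3.4347 = (26.5653, 33.4347)

Rounded to 2 decimal places:

(26.57, 33.43)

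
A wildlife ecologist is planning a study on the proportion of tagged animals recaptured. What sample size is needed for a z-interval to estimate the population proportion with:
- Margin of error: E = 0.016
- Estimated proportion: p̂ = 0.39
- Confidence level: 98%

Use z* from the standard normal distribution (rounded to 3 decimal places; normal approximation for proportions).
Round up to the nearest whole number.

Using z* for proportion z-interval (normal approximation).

For 98% confidence, z* = 2.326 (from standard normal table)

Sample size formula for proportion z-interval: n = z*²p̂(1-p̂)/E²

n = 2.326² × 0.39 × 0.61 / 0.016²
  = 5.410276 × 0.2379 / 0.000256
  = 5027.7526

Round up to the nearest whole number: n = 5028

5028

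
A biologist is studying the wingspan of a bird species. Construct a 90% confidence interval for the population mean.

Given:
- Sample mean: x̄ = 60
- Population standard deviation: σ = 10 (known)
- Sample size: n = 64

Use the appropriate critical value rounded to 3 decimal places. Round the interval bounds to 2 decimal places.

The population standard deviation σ is known, so use a z-interval (standard normal critical value).

For 90% confidence, z* = 1.645 (from standard normal table)

Standard error: SE = σ/√n = 10/√64 = 1.250000

Margin of error: E = z* × SE = 1.645 × 1.250000 = 2.0562

Z-interval: x̄ ± E = 60 ± 2.0562 = (57.9438, 62.0562)

Rounded to 2 decimal places:

(57.94, 62.06)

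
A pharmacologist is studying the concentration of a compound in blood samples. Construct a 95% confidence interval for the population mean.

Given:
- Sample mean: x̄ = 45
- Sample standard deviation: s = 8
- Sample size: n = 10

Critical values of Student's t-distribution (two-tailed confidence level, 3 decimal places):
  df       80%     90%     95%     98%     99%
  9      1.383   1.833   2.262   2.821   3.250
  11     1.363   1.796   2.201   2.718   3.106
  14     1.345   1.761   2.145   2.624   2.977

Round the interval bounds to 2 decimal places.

The population standard deviation σ is unknown (only the sample standard deviation s is given), so use a t-interval with df = n - 1 = 10 - 1 = 9.

For 95% confidence with df = 9, t* = 2.262 (from t-table)

Standard error: SE = s/√n = 8/√10 = 2.529822

Margin of error: E = t* × SE = 2.262 × 2.529822 = 5.7225

T-interval: x̄ ± E = 45 ± 5.7225 = (39.2775, 50.7225)

Rounded to 2 decimal places:

(39.28, 50.72)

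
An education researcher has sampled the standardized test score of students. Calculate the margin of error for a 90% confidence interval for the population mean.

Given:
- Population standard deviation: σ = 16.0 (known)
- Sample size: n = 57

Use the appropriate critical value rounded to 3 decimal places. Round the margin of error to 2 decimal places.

The population standard deviation σ is known, so use the z-interval margin of error formula.

For 90% confidence, z* = 1.645 (from standard normal table)

Margin of error formula for z-interval: E = z* × σ/√n

E = 1.645 × 16.0/√57
  = 1.645 × 2.119252
  = 3.4862

Rounded to 2 decimal places:

3.49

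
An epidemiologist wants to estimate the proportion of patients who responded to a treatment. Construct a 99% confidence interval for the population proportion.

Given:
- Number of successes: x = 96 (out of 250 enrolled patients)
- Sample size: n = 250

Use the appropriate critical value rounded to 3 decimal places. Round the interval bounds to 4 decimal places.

Sample proportion: p̂ = 96/250 = 0.384000

Check conditions for normal approximation:
  np̂ = 96 ≥ 10 ✓
  n(1-p̂) = 154 ≥ 10 ✓

The sample is large enough, so use a z-interval (normal approximation) for the proportion.

For 99% confidence, z* = 2.576 (from standard normal table)

Standard error: SE = √(p̂(1-p̂)/n) = √(0.384000×0.616000/250) = 0.03075997

Margin of error: E = z* × SE = 2.576 × 0.03075997 = 0.079238

Z-interval: p̂ ± E = 0.384000 ± 0.079238 = (0.304762, 0.463238)

Rounded to 4 decimal places:

(0.3048, 0.4632)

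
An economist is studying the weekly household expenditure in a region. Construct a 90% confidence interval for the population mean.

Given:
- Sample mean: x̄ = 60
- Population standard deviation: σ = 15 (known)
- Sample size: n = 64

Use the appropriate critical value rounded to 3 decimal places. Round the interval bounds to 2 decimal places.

The population standard deviation σ is known, so use a z-interval (standard normal critical value).

For 90% confidence, z* = 1.645 (from standard normal table)

Standard error: SE = σ/√n = 15/√64 = 1.875000

Margin of error: E = z* × SE = 1.645 × 1.875000 = 3.0844

Z-interval: x̄ ± E = 60 ± 3.0844 = (56.9156, 63.0844)

Rounded to 2 decimal places:

(56.92, 63.08)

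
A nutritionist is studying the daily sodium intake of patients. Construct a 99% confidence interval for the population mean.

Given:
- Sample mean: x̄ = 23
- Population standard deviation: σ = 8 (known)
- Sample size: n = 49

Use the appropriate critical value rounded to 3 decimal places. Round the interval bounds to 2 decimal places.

The population standard deviation σ is known, so use a z-interval (standard normal critical value).

For 99% confidence, z* = 2.576 (from standard normal table)

Standard error: SE = σ/√n = 8/√49 = 1.142857

Margin of error: E = z* × SE = 2.576 × 1.142857 = 2.9440

Z-interval: x̄ ± E = 23 ± 2.9440 = (20.0560, 25.9440)

Rounded to 2 decimal places:

(20.06, 25.94)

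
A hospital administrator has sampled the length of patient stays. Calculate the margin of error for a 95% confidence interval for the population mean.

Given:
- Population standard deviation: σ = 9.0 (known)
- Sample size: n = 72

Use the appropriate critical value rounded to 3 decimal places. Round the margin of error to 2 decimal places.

The population standard deviation σ is known, so use the z-interval margin of error formula.

For 95% confidence, z* = 1.96 (from standard normal table)

Margin of error formula for z-interval: E = z* × σ/√n

E = 1.96 × 9.0/√72
  = 1.96 × 1.060660
  = 2.0789

Rounded to 2 decimal places:

2.08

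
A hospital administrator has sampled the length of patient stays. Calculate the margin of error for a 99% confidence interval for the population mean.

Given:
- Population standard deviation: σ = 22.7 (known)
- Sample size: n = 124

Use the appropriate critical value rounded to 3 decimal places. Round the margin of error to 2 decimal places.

The population standard deviation σ is known, so use the z-interval margin of error formula.

For 99% confidence, z* = 2.576 (from standard normal table)

Margin of error formula for z-interval: E = z* × σ/√n

E = 2.576 × 22.7/√124
  = 2.576 × 2.038520
  = 5.2512

Rounded to 2 decimal places:

5.25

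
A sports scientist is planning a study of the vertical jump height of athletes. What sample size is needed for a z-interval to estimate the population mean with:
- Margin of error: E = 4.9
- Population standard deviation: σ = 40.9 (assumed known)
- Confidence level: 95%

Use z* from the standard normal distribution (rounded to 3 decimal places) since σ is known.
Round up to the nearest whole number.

Using z* since population σ is known (z-interval formula).

For 95% confidence, z* = 1.96 (from standard normal table)

Sample size formula for z-interval: n = (z*σ/E)²

n = (1.96 × 40.9 / 4.9)²
  = (16.360000)²
  = 267.6496

Round up to the nearest whole number: n = 268

268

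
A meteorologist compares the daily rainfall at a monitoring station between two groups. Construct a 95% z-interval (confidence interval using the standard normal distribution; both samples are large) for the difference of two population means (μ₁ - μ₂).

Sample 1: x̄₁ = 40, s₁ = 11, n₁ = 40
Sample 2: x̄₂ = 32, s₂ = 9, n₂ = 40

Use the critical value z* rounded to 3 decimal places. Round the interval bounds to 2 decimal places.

Both samples are large (n₁ = 40 ≥ 30, n₂ = 40 ≥ 30), so a z-interval for the difference of means applies.

Point estimate: x̄₁ - x̄₂ = 40 - 32 = 8

Standard error: SE = √(s₁²/n₁ + s₂²/n₂)
= √(11²/40 + 9²/40)
= √(3.025000 + 2.025000)
= 2.247221

For 95% confidence, z* = 1.96 (from standard normal table)
Margin of error: E = z* × SE = 1.96 × 2.247221 = 4.4046

Z-interval: (x̄₁ - x̄₂) ± E = 8 ± 4.4046 = (3.5954, 12.4046)

Rounded to 2 decimal places:

(3.60, 12.40)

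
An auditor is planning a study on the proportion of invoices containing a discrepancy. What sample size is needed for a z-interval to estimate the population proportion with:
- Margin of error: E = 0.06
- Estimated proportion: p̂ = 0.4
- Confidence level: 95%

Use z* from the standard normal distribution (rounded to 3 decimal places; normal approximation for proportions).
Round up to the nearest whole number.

Using z* for proportion z-interval (normal approximation).

For 95% confidence, z* = 1.96 (from standard normal table)

Sample size formula for proportion z-interval: n = z*²p̂(1-p̂)/E²

n = 1.96² × 0.4 × 0.6 / 0.06²
  = 3.8416 × 0.24 / 0.0036
  = 256.1067

Round up to the nearest whole number: n = 257

257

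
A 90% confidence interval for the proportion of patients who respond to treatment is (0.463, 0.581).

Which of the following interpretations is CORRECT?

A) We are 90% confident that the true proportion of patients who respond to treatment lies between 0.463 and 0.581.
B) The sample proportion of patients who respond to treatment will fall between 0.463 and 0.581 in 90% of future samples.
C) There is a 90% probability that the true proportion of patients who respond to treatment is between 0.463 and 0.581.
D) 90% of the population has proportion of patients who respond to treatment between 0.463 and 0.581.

A confidence interval represents our confidence in the procedure, not a probability statement about the parameter.

Key concept: If we repeated this sampling process many times and computed a 90% CI each time, about 90% of those intervals would contain the true population parameter.

For this specific interval (0.463, 0.581):
- Midpoint (point estimate): 0.522
- Margin of error: 0.059

The correct interpretation is the one stating confidence that the true parameter lies in the interval — option A.

A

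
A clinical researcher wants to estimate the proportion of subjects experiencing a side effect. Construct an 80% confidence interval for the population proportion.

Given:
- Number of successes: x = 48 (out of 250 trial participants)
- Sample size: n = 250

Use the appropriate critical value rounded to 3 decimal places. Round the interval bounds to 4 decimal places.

Sample proportion: p̂ = 48/250 = 0.192000

Check conditions for normal approximation:
  np̂ = 48 ≥ 10 ✓
  n(1-p̂) = 202 ≥ 10 ✓

The sample is large enough, so use a z-interval (normal approximation) for the proportion.

For 80% confidence, z* = 1.282 (from standard normal table)

Standard error: SE = √(p̂(1-p̂)/n) = √(0.192000×0.808000/250) = 0.02491072

Margin of error: E = z* × SE = 1.282 × 0.02491072 = 0.031936

Z-interval: p̂ ± E = 0.192000 ± 0.031936 = (0.160064, 0.223936)

Rounded to 4 decimal places:

(0.1601, 0.2239)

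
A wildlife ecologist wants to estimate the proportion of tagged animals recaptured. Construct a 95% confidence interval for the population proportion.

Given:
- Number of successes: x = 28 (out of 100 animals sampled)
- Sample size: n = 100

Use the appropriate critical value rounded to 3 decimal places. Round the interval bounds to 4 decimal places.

Sample proportion: p̂ = 28/100 = 0.280000

Check conditions for normal approximation:
  np̂ = 28 ≥ 10 ✓
  n(1-p̂) = 72 ≥ 10 ✓

The sample is large enough, so use a z-interval (normal approximation) for the proportion.

For 95% confidence, z* = 1.96 (from standard normal table)

Standard error: SE = √(p̂(1-p̂)/n) = √(0.280000×0.720000/100) = 0.04489989

Margin of error: E = z* × SE = 1.96 × 0.04489989 = 0.088004

Z-interval: p̂ ± E = 0.280000 ± 0.088004 = (0.191996, 0.368004)

Rounded to 4 decimal places:

(0.1920, 0.3680)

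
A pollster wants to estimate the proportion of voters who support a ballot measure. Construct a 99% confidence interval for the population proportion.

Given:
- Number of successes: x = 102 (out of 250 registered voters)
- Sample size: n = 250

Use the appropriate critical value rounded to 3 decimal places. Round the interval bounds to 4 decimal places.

Sample proportion: p̂ = 102/250 = 0.408000

Check conditions for normal approximation:
  np̂ = 102 ≥ 10 ✓
  n(1-p̂) = 148 ≥ 10 ✓

The sample is large enough, so use a z-interval (normal approximation) for the proportion.

For 99% confidence, z* = 2.576 (from standard normal table)

Standard error: SE = √(p̂(1-p̂)/n) = √(0.408000×0.592000/250) = 0.03108286

Margin of error: E = z* × SE = 2.576 × 0.03108286 = 0.080069

Z-interval: p̂ ± E = 0.408000 ± 0.080069 = (0.327931, 0.488069)

Rounded to 4 decimal places:

(0.3279, 0.4881)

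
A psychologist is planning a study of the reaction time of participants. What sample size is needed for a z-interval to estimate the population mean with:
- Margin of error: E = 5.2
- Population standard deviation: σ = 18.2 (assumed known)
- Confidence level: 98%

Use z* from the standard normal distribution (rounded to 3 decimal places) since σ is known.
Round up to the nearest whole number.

Using z* since population σ is known (z-interval formula).

For 98% confidence, z* = 2.326 (from standard normal table)

Sample size formula for z-interval: n = (z*σ/E)²

n = (2.326 × 18.2 / 5.2)²
  = (8.141000)²
  = 66.2759

Round up to the nearest whole number: n = 67

67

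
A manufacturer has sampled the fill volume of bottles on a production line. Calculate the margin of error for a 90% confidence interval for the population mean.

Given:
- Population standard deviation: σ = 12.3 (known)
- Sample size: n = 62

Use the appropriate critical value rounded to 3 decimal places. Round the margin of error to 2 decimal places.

The population standard deviation σ is known, so use the z-interval margin of error formula.

For 90% confidence, z* = 1.645 (from standard normal table)

Margin of error formula for z-interval: E = z* × σ/√n

E = 1.645 × 12.3/√62
  = 1.645 × 1.562102
  = 2.5697

Rounded to 2 decimal places:

2.57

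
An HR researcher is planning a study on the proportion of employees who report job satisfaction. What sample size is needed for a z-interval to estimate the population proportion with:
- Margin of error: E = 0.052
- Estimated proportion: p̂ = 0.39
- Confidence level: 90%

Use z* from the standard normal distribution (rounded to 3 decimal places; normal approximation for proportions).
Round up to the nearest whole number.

Using z* for proportion z-interval (normal approximation).

For 90% confidence, z* = 1.645 (from standard normal table)

Sample size formula for proportion z-interval: n = z*²p̂(1-p̂)/E²

n = 1.645² × 0.39 × 0.61 / 0.052²
  = 2.706025 × 0.2379 / 0.002704
  = 238.0782

Round up to the nearest whole number: n = 239

239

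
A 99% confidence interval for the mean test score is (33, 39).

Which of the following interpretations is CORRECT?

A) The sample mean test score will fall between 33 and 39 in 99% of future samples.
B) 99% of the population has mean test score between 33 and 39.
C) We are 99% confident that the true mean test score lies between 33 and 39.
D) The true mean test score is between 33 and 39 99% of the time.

A confidence interval represents our confidence in the procedure, not a probability statement about the parameter.

Key concept: If we repeated this sampling process many times and computed a 99% CI each time, about 99% of those intervals would contain the true population parameter.

For this specific interval (33, 39):
- Midpoint (point estimate): 36
- Margin of error: 3

The correct interpretation is the one stating confidence that the true parameter lies in the interval — option C.

C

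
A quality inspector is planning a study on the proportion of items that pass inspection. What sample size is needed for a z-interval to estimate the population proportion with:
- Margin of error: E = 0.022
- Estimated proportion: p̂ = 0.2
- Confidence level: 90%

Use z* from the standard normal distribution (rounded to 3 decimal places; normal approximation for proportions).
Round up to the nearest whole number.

Using z* for proportion z-interval (normal approximation).

For 90% confidence, z* = 1.645 (from standard normal table)

Sample size formula for proportion z-interval: n = z*²p̂(1-p̂)/E²

n = 1.645² × 0.2 × 0.8 / 0.022²
  = 2.706025 × 0.16 / 0.000484
  = 894.5537

Round up to the nearest whole number: n = 895

895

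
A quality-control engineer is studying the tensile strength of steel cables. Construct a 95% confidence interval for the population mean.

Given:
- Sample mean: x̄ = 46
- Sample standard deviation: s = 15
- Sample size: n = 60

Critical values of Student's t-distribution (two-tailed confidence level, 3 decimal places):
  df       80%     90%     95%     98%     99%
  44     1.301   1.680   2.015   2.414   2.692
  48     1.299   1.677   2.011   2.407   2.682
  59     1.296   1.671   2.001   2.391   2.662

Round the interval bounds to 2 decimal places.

The population standard deviation σ is unknown (only the sample standard deviation s is given), so use a t-interval with df = n - 1 = 60 - 1 = 59.

For 95% confidence with df = 59, t* = 2.001 (from t-table)

Standard error: SE = s/√n = 15/√60 = 1.936492

Margin of error: E = t* × SE = 2.001 × 1.936492 = 3.8749

T-interval: x̄ ± E = 46 ± 3.8749 = (42.1251, 49.8749)

Rounded to 2 decimal places:

(42.13, 49.87)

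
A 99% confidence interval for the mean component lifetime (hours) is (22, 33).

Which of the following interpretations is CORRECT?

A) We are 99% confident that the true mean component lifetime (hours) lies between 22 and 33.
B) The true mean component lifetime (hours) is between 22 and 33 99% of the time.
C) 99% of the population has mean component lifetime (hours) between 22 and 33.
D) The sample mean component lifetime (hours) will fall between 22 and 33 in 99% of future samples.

A confidence interval represents our confidence in the procedure, not a probability statement about the parameter.

Key concept: If we repeated this sampling process many times and computed a 99% CI each time, about 99% of those intervals would contain the true population parameter.

For this specific interval (22, 33):
- Midpoint (point estimate): 27.5
- Margin of error: 5.5

The correct interpretation is the one stating confidence that the true parameter lies in the interval — option A.

A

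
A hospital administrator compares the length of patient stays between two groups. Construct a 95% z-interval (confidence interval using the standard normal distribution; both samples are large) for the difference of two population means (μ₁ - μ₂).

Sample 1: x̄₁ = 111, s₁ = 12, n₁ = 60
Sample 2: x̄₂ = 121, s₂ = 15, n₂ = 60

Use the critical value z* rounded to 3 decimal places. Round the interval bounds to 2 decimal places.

Both samples are large (n₁ = 60 ≥ 30, n₂ = 60 ≥ 30), so a z-interval for the difference of means applies.

Point estimate: x̄₁ - x̄₂ = 111 - 121 = -10

Standard error: SE = √(s₁²/n₁ + s₂²/n₂)
= √(12²/60 + 15²/60)
= √(2.400000 + 3.750000)
= 2.479919

For 95% confidence, z* = 1.96 (from standard normal table)
Margin of error: E = z* × SE = 1.96 × 2.479919 = 4.8606

Z-interval: (x̄₁ - x̄₂) ± E = -10 ± 4.8606 = (-14.8606, -5.1394)

Rounded to 2 decimal places:

(-14.86, -5.14)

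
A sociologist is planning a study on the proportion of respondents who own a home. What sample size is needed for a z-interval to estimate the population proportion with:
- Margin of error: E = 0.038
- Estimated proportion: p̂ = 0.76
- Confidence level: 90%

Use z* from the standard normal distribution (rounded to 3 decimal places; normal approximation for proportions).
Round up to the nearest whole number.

Using z* for proportion z-interval (normal approximation).

For 90% confidence, z* = 1.645 (from standard normal table)

Sample size formula for proportion z-interval: n = z*²p̂(1-p̂)/E²

n = 1.645² × 0.76 × 0.24 / 0.038²
  = 2.706025 × 0.1824 / 0.001444
  = 341.8137

Round up to the nearest whole number: n = 342

342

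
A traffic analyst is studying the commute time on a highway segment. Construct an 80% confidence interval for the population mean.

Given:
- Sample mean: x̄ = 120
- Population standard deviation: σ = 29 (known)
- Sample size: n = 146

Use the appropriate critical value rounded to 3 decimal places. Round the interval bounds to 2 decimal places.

The population standard deviation σ is known, so use a z-interval (standard normal critical value).

For 80% confidence, z* = 1.282 (from standard normal table)

Standard error: SE = σ/√n = 29/√146 = 2.400057

Margin of error: E = z* × SE = 1.282 × 2.400057 = 3.0769

Z-interval: x̄ ± E = 120 ± 3.0769 = (116.9231, 123.0769)

Rounded to 2 decimal places:

(116.92, 123.08)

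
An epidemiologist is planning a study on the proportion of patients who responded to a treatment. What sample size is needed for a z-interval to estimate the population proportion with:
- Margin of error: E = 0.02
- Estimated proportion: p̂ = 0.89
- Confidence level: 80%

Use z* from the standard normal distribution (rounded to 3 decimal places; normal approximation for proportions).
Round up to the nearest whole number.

Using z* for proportion z-interval (normal approximation).

For 80% confidence, z* = 1.282 (from standard normal table)

Sample size formula for proportion z-interval: n = z*²p̂(1-p̂)/E²

n = 1.282² × 0.89 × 0.11 / 0.02²
  = 1.643524 × 0.0979 / 0.0004
  = 402.2525

Round up to the nearest whole number: n = 403

403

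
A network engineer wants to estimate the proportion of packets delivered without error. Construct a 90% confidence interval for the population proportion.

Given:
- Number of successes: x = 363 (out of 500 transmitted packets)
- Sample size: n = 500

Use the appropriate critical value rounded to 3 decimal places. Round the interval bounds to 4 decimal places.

Sample proportion: p̂ = 363/500 = 0.726000

Check conditions for normal approximation:
  np̂ = 363 ≥ 10 ✓
  n(1-p̂) = 137 ≥ 10 ✓

The sample is large enough, so use a z-interval (normal approximation) for the proportion.

For 90% confidence, z* = 1.645 (from standard normal table)

Standard error: SE = √(p̂(1-p̂)/n) = √(0.726000×0.274000/500) = 0.01994613

Margin of error: E = z* × SE = 1.645 × 0.01994613 = 0.032811

Z-interval: p̂ ± E = 0.726000 ± 0.032811 = (0.693189, 0.758811)

Rounded to 4 decimal places:

(0.6932, 0.7588)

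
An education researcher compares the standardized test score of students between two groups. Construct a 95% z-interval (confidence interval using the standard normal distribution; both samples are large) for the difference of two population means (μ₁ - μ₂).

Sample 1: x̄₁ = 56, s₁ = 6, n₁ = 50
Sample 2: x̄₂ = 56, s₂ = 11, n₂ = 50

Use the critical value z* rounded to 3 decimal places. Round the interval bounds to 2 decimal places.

Both samples are large (n₁ = 50 ≥ 30, n₂ = 50 ≥ 30), so a z-interval for the difference of means applies.

Point estimate: x̄₁ - x̄₂ = 56 - 56 = 0

Standard error: SE = √(s₁²/n₁ + s₂²/n₂)
= √(6²/50 + 11²/50)
= √(0.720000 + 2.420000)
= 1.772005

For 95% confidence, z* = 1.96 (from standard normal table)
Margin of error: E = z* × SE = 1.96 × 1.772005 = 3.4731

Z-interval: (x̄₁ - x̄₂) ± E = 0 ± 3.4731 = (-3.4731, 3.4731)

Rounded to 2 decimal places:

(-3.47, 3.47)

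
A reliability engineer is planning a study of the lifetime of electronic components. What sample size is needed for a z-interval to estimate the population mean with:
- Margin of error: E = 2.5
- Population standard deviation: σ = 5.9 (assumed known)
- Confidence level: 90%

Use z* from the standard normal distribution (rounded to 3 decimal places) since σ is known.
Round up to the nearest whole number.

Using z* since population σ is known (z-interval formula).

For 90% confidence, z* = 1.645 (from standard normal table)

Sample size formula for z-interval: n = (z*σ/E)²

n = (1.645 × 5.9 / 2.5)²
  = (3.882200)²
  = 15.0715

Round up to the nearest whole number: n = 16

16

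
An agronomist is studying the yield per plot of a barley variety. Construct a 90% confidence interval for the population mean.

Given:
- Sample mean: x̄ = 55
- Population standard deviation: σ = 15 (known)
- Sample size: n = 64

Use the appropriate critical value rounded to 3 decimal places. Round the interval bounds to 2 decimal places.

The population standard deviation σ is known, so use a z-interval (standard normal critical value).

For 90% confidence, z* = 1.645 (from standard normal table)

Standard error: SE = σ/√n = 15/√64 = 1.875000

Margin of error: E = z* × SE = 1.645 × 1.875000 = 3.0844

Z-interval: x̄ ± E = 55 ± 3.0844 = (51.9156, 58.0844)

Rounded to 2 decimal places:

(51.92, 58.08)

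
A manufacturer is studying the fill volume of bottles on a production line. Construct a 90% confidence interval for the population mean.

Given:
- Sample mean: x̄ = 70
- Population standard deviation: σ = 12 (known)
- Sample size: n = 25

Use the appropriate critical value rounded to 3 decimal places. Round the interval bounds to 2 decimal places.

The population standard deviation σ is known, so use a z-interval (standard normal critical value).

For 90% confidence, z* = 1.645 (from standard normal table)

Standard error: SE = σ/√n = 12/√25 = 2.400000

Margin of error: E = z* × SE = 1.645 × 2.400000 = 3.9480

Z-interval: x̄ ± E = 70 ± 3.9480 = (66.0520, 73.9480)

Rounded to 2 decimal places:

(66.05, 73.95)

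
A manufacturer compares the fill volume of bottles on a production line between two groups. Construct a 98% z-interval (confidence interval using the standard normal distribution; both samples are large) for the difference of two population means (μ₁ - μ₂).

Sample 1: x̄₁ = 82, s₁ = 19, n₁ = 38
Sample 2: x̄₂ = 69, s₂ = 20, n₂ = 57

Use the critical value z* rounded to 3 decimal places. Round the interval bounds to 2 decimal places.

Both samples are large (n₁ = 38 ≥ 30, n₂ = 57 ≥ 30), so a z-interval for the difference of means applies.

Point estimate: x̄₁ - x̄₂ = 82 - 69 = 13

Standard error: SE = √(s₁²/n₁ + s₂²/n₂)
= √(19²/38 + 20²/57)
= √(9.500000 + 7.017544)
= 4.064178

For 98% confidence, z* = 2.326 (from standard normal table)
Margin of error: E = z* × SE = 2.326 × 4.064178 = 9.4533

Z-interval: (x̄₁ - x̄₂) ± E = 13 ± 9.4533 = (3.5467, 22.4533)

Rounded to 2 decimal places:

(3.55, 22.45)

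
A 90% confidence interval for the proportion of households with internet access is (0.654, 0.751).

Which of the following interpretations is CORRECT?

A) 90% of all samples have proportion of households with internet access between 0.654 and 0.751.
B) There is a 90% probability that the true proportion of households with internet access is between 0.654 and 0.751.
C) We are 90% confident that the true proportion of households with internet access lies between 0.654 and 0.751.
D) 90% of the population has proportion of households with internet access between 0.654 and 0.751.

A confidence interval represents our confidence in the procedure, not a probability statement about the parameter.

Key concept: If we repeated this sampling process many times and computed a 90% CI each time, about 90% of those intervals would contain the true population parameter.

For this specific interval (0.654, 0.751):
- Midpoint (point estimate): 0.7025
- Margin of error: 0.0485

The correct interpretation is the one stating confidence that the true parameter lies in the interval — option C.

C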